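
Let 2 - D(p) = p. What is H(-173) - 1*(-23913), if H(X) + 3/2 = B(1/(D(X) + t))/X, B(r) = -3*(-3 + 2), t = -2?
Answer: 8273373/346 ≈ 23911.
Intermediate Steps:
D(p) = 2 - p
B(r) = 3 (B(r) = -3*(-1) = 3)
H(X) = -3/2 + 3/X
H(-173) - 1*(-23913) = (-3/2 + 3/(-173)) - 1*(-23913) = (-3/2 + 3*(-1/173)) + 23913 = (-3/2 - 3/173) + 23913 = -525/346 + 23913 = 8273373/346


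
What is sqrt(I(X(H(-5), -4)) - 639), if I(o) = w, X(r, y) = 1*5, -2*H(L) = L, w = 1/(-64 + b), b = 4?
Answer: I*sqrt(575115)/30 ≈ 25.279*I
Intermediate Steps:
w = -1/60 (w = 1/(-64 + 4) = 1/(-60) = -1/60 ≈ -0.016667)
H(L) = -L/2
X(r, y) = 5
I(o) = -1/60
sqrt(I(X(H(-5), -4)) - 639) = sqrt(-1/60 - 639) = sqrt(-38341/60) = I*sqrt(575115)/30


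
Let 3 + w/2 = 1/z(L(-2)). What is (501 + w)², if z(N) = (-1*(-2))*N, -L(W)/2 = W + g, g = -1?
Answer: 8826841/36 ≈ 2.4519e+5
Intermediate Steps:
L(W) = 2 - 2*W (L(W) = -2*(W - 1) = -2*(-1 + W) = 2 - 2*W)
z(N) = 2*N
w = -35/6 (w = -6 + 2/((2*(2 - 2*(-2)))) = -6 + 2/((2*(2 + 4))) = -6 + 2/((2*6)) = -6 + 2/12 = -6 + 2*(1/12) = -6 + ⅙ = -35/6 ≈ -5.8333)
(501 + w)² = (501 - 35/6)² = (2971/6)² = 8826841/36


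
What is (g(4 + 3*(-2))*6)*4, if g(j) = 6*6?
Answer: 864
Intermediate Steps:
g(j) = 36
(g(4 + 3*(-2))*6)*4 = (36*6)*4 = 216*4 = 864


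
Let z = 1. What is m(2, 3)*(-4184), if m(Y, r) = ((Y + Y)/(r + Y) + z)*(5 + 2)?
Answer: -263592/5 ≈ -52718.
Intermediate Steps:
m(Y, r) = 7 + 14*Y/(Y + r) (m(Y, r) = ((Y + Y)/(r + Y) + 1)*(5 + 2) = ((2*Y)/(Y + r) + 1)*7 = (2*Y/(Y + r) + 1)*7 = (1 + 2*Y/(Y + r))*7 = 7 + 14*Y/(Y + r))
m(2, 3)*(-4184) = (7*(3 + 3*2)/(2 + 3))*(-4184) = (7*(3 + 6)/5)*(-4184) = (7*(⅕)*9)*(-4184) = (63/5)*(-4184) = -263592/5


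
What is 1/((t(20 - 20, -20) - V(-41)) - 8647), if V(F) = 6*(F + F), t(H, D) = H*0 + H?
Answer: -1/8155 ≈ -0.00012262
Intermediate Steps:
t(H, D) = H (t(H, D) = 0 + H = H)
V(F) = 12*F (V(F) = 6*(2*F) = 12*F)
1/((t(20 - 20, -20) - V(-41)) - 8647) = 1/(((20 - 20) - 12*(-41)) - 8647) = 1/((0 - 1*(-492)) - 8647) = 1/((0 + 492) - 8647) = 1/(492 - 8647) = 1/(-8155) = -1/8155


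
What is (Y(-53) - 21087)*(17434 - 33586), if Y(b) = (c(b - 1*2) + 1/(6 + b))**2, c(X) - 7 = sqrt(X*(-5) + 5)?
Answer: 740651236008/2209 - 21191424*sqrt(70)/47 ≈ 3.3152e+8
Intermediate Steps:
c(X) = 7 + sqrt(5 - 5*X) (c(X) = 7 + sqrt(X*(-5) + 5) = 7 + sqrt(-5*X + 5) = 7 + sqrt(5 - 5*X))
Y(b) = (7 + 1/(6 + b) + sqrt(15 - 5*b))**2 (Y(b) = ((7 + sqrt(5 - 5*(b - 1*2))) + 1/(6 + b))**2 = ((7 + sqrt(5 - 5*(b - 2))) + 1/(6 + b))**2 = ((7 + sqrt(5 - 5*(-2 + b))) + 1/(6 + b))**2 = ((7 + sqrt(5 + (10 - 5*b))) + 1/(6 + b))**2 = ((7 + sqrt(15 - 5*b)) + 1/(6 + b))**2 = (7 + 1/(6 + b) + sqrt(15 - 5*b))**2)
(Y(-53) - 21087)*(17434 - 33586) = ((43 - 53*(7 + sqrt(5)*sqrt(3 - 1*(-53))) + 6*sqrt(5)*sqrt(3 - 1*(-53)))**2/(6 - 53)**2 - 21087)*(17434 - 33586) = ((43 - 53*(7 + sqrt(5)*sqrt(3 + 53)) + 6*sqrt(5)*sqrt(3 + 53))**2/(-47)**2 - 21087)*(-16152) = ((43 - 53*(7 + sqrt(5)*sqrt(56)) + 6*sqrt(5)*sqrt(56))**2/2209 - 21087)*(-16152) = ((43 - 53*(7 + sqrt(5)*(2*sqrt(14))) + 6*sqrt(5)*(2*sqrt(14)))**2/2209 - 21087)*(-16152) = ((43 - 53*(7 + 2*sqrt(70)) + 12*sqrt(70))**2/2209 - 21087)*(-16152) = ((43 + (-371 - 106*sqrt(70)) + 12*sqrt(70))**2/2209 - 21087)*(-16152) = ((-328 - 94*sqrt(70))**2/2209 - 21087)*(-16152) = (-21087 + (-328 - 94*sqrt(70))**2/2209)*(-16152) = 340597224 - 16152*(-328 - 94*sqrt(70))**2/2209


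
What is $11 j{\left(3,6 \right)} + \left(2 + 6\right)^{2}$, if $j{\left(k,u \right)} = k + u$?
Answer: $163$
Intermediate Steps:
$11 j{\left(3,6 \right)} + \left(2 + 6\right)^{2} = 11 \left(3 + 6\right) + \left(2 + 6\right)^{2} = 11 \cdot 9 + 8^{2} = 99 + 64 = 163$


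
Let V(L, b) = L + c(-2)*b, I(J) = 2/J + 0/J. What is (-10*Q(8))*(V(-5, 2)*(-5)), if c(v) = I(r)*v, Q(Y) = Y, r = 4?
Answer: -2800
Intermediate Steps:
I(J) = 2/J (I(J) = 2/J + 0 = 2/J)
c(v) = v/2 (c(v) = (2/4)*v = (2*(¼))*v = v/2)
V(L, b) = L - b (V(L, b) = L + ((½)*(-2))*b = L - b)
(-10*Q(8))*(V(-5, 2)*(-5)) = (-10*8)*((-5 - 1*2)*(-5)) = -80*(-5 - 2)*(-5) = -(-560)*(-5) = -80*35 = -2800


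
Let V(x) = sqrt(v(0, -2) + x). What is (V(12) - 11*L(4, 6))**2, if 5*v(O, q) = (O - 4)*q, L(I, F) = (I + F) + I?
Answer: 118648/5 - 616*sqrt(85)/5 ≈ 22594.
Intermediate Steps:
L(I, F) = F + 2*I (L(I, F) = (F + I) + I = F + 2*I)
v(O, q) = q*(-4 + O)/5 (v(O, q) = ((O - 4)*q)/5 = ((-4 + O)*q)/5 = (q*(-4 + O))/5 = q*(-4 + O)/5)
V(x) = sqrt(8/5 + x) (V(x) = sqrt((1/5)*(-2)*(-4 + 0) + x) = sqrt((1/5)*(-2)*(-4) + x) = sqrt(8/5 + x))
(V(12) - 11*L(4, 6))**2 = (sqrt(40 + 25*12)/5 - 11*(6 + 2*4))**2 = (sqrt(40 + 300)/5 - 11*(6 + 8))**2 = (sqrt(340)/5 - 11*14)**2 = ((2*sqrt(85))/5 - 154)**2 = (2*sqrt(85)/5 - 154)**2 = (-154 + 2*sqrt(85)/5)**2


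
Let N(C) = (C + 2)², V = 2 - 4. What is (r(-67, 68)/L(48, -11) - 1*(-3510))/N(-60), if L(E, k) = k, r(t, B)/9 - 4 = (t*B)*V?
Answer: -21717/18502 ≈ -1.1738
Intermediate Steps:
V = -2
r(t, B) = 36 - 18*B*t (r(t, B) = 36 + 9*((t*B)*(-2)) = 36 + 9*((B*t)*(-2)) = 36 + 9*(-2*B*t) = 36 - 18*B*t)
N(C) = (2 + C)²
(r(-67, 68)/L(48, -11) - 1*(-3510))/N(-60) = ((36 - 18*68*(-67))/(-11) - 1*(-3510))/((2 - 60)²) = ((36 + 82008)*(-1/11) + 3510)/((-58)²) = (82044*(-1/11) + 3510)/3364 = (-82044/11 + 3510)*(1/3364) = -43434/11*1/3364 = -21717/18502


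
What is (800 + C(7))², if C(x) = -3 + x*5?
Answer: 692224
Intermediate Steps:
C(x) = -3 + 5*x
(800 + C(7))² = (800 + (-3 + 5*7))² = (800 + (-3 + 35))² = (800 + 32)² = 832² = 692224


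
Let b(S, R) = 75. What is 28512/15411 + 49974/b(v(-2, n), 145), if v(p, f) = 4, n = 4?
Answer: 7800886/11675 ≈ 668.17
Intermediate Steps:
28512/15411 + 49974/b(v(-2, n), 145) = 28512/15411 + 49974/75 = 28512*(1/15411) + 49974*(1/75) = 864/467 + 16658/25 = 7800886/11675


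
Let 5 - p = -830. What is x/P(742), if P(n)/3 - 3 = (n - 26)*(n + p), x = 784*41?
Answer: 4592/483915 ≈ 0.0094893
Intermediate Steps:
p = 835 (p = 5 - 1*(-830) = 5 + 830 = 835)
x = 32144
P(n) = 9 + 3*(-26 + n)*(835 + n) (P(n) = 9 + 3*((n - 26)*(n + 835)) = 9 + 3*((-26 + n)*(835 + n)) = 9 + 3*(-26 + n)*(835 + n))
x/P(742) = 32144/(-65121 + 3*742² + 2427*742) = 32144/(-65121 + 3*550564 + 1800834) = 32144/(-65121 + 1651692 + 1800834) = 32144/3387405 = 32144*(1/3387405) = 4592/483915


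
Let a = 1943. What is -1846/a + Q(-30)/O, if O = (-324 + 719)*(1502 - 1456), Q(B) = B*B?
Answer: -3179312/3530431 ≈ -0.90055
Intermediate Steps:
Q(B) = B**2
O = 18170 (O = 395*46 = 18170)
-1846/a + Q(-30)/O = -1846/1943 + (-30)**2/18170 = -1846*1/1943 + 900*(1/18170) = -1846/1943 + 90/1817 = -3179312/3530431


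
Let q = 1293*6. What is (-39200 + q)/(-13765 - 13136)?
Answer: 31442/26901 ≈ 1.1688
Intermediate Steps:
q = 7758
(-39200 + q)/(-13765 - 13136) = (-39200 + 7758)/(-13765 - 13136) = -31442/(-26901) = -31442*(-1/26901) = 31442/26901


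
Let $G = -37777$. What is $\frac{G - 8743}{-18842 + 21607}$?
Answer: $- \frac{9304}{553} \approx -16.825$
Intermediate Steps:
$\frac{G - 8743}{-18842 + 21607} = \frac{-37777 - 8743}{-18842 + 21607} = - \frac{46520}{2765} = \left(-46520\right) \frac{1}{2765} = - \frac{9304}{553}$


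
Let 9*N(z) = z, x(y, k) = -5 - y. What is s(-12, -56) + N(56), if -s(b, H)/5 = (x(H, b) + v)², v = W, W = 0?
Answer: -116989/9 ≈ -12999.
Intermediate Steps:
N(z) = z/9
v = 0
s(b, H) = -5*(-5 - H)² (s(b, H) = -5*((-5 - H) + 0)² = -5*(-5 - H)²)
s(-12, -56) + N(56) = -5*(5 - 56)² + (⅑)*56 = -5*(-51)² + 56/9 = -5*2601 + 56/9 = -13005 + 56/9 = -116989/9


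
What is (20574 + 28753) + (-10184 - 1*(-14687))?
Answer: 53830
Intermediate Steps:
(20574 + 28753) + (-10184 - 1*(-14687)) = 49327 + (-10184 + 14687) = 49327 + 4503 = 53830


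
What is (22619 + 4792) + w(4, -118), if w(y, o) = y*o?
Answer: 26939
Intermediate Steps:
w(y, o) = o*y
(22619 + 4792) + w(4, -118) = (22619 + 4792) - 118*4 = 27411 - 472 = 26939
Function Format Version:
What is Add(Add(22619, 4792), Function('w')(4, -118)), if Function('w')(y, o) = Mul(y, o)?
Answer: 26939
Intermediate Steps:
Function('w')(y, o) = Mul(o, y)
Add(Add(22619, 4792), Function('w')(4, -118)) = Add(Add(22619, 4792), Mul(-118, 4)) = Add(27411, -472) = 26939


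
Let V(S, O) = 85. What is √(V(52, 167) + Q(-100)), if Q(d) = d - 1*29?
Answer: 2*I*√11 ≈ 6.6332*I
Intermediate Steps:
Q(d) = -29 + d (Q(d) = d - 29 = -29 + d)
√(V(52, 167) + Q(-100)) = √(85 + (-29 - 100)) = √(85 - 129) = √(-44) = 2*I*√11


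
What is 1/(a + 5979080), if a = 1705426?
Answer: 1/7684506 ≈ 1.3013e-7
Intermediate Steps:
1/(a + 5979080) = 1/(1705426 + 5979080) = 1/7684506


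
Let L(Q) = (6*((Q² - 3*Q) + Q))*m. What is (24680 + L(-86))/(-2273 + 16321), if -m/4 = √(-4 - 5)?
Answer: 3085/1756 - 17028*I/439 ≈ 1.7568 - 38.788*I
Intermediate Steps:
m = -12*I (m = -4*√(-4 - 5) = -12*I ≈ -12.0*I)
L(Q) = -12*I*(-12*Q + 6*Q²) (L(Q) = (6*((Q² - 3*Q) + Q))*(-12*I) = (6*(Q² - 2*Q))*(-12*I) = (-12*Q + 6*Q²)*(-12*I) = -12*I*(-12*Q + 6*Q²))
(24680 + L(-86))/(-2273 + 16321) = (24680 + 72*I*(-86)*(2 - 1*(-86)))/(-2273 + 16321) = (24680 + 72*I*(-86)*(2 + 86))/14048 = (24680 + 72*I*(-86)*88)*(1/14048) = (24680 - 544896*I)*(1/14048) = 3085/1756 - 17028*I/439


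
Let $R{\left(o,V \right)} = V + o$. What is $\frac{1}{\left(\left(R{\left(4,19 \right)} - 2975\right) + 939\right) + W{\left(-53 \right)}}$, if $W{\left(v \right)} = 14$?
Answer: $- \frac{1}{1999} \approx -0.00050025$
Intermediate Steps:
$\frac{1}{\left(\left(R{\left(4,19 \right)} - 2975\right) + 939\right) + W{\left(-53 \right)}} = \frac{1}{\left(\left(\left(19 + 4\right) - 2975\right) + 939\right) + 14} = \frac{1}{\left(\left(23 - 2975\right) + 939\right) + 14} = \frac{1}{\left(-2952 + 939\right) + 14} = \frac{1}{-2013 + 14} = \frac{1}{-1999} = - \frac{1}{1999}$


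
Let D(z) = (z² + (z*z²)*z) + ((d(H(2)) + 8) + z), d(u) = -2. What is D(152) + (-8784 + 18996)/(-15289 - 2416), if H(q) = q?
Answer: 9451249060778/17705 ≈ 5.3382e+8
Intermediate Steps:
D(z) = 6 + z + z² + z⁴ (D(z) = (z² + (z*z²)*z) + ((-2 + 8) + z) = (z² + z³*z) + (6 + z) = (z² + z⁴) + (6 + z) = 6 + z + z² + z⁴)
D(152) + (-8784 + 18996)/(-15289 - 2416) = (6 + 152 + 152² + 152⁴) + (-8784 + 18996)/(-15289 - 2416) = (6 + 152 + 23104 + 533794816) + 10212/(-17705) = 533818078 + 10212*(-1/17705) = 533818078 - 10212/17705 = 9451249060778/17705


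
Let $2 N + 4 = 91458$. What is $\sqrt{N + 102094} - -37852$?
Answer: $37852 + \sqrt{147821} \approx 38237.0$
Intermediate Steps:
$N = 45727$ ($N = -2 + \frac{1}{2} \cdot 91458 = -2 + 45729 = 45727$)
$\sqrt{N + 102094} - -37852 = \sqrt{45727 + 102094} - -37852 = \sqrt{147821} + 37852 = 37852 + \sqrt{147821}$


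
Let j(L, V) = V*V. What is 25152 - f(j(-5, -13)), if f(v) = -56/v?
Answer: 4250744/169 ≈ 25152.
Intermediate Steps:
j(L, V) = V²
25152 - f(j(-5, -13)) = 25152 - (-56)/((-13)²) = 25152 - (-56)/169 = 25152 - 1*(-56/169) = 25152 + 56/169 = 4250744/169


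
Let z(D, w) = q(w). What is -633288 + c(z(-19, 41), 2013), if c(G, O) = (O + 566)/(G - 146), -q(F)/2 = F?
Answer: -144392243/228 ≈ -6.3330e+5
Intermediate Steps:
q(F) = -2*F
z(D, w) = -2*w
c(G, O) = (566 + O)/(-146 + G)
-633288 + c(z(-19, 41), 2013) = -633288 + (566 + 2013)/(-146 - 2*41) = -633288 + 2579/(-146 - 82) = -633288 + 2579/(-228) = -633288 - 1/228*2579 = -633288 - 2579/228 = -144392243/228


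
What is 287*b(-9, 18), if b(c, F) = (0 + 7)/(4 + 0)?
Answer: 2009/4 ≈ 502.25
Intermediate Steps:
b(c, F) = 7/4
287*b(-9, 18) = 287*(7/4) = 2009/4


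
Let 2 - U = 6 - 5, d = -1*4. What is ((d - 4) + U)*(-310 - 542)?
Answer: 5964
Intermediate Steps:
d = -4
U = 1 (U = 2 - (6 - 5) = 2 - 1*1 = 2 - 1 = 1)
((d - 4) + U)*(-310 - 542) = ((-4 - 4) + 1)*(-310 - 542) = (-8 + 1)*(-852) = -7*(-852) = 5964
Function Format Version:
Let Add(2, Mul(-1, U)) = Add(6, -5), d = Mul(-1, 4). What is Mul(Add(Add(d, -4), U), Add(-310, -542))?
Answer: 5964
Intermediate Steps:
d = -4
U = 1 (U = Add(2, Mul(-1, Add(6, -5))) = Add(2, Mul(-1, 1)) = Add(2, -1) = 1)
Mul(Add(Add(d, -4), U), Add(-310, -542)) = Mul(Add(Add(-4, -4), 1), Add(-310, -542)) = Mul(Add(-8, 1), -852) = Mul(-7, -852) = 5964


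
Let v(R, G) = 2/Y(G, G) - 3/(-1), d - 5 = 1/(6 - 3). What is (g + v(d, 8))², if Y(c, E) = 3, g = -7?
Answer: 100/9 ≈ 11.111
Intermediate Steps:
d = 16/3 (d = 5 + 1/(6 - 3) = 5 + 1/3 = 5 + ⅓ = 16/3 ≈ 5.3333)
v(R, G) = 11/3 (v(R, G) = 2/3 - 3/(-1) = 2*(⅓) - 3*(-1) = ⅔ + 3 = 11/3)
(g + v(d, 8))² = (-7 + 11/3)² = (-10/3)² = 100/9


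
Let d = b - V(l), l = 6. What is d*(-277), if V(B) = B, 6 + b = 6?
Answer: 1662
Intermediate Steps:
b = 0 (b = -6 + 6 = 0)
d = -6 (d = 0 - 1*6 = 0 - 6 = -6)
d*(-277) = -6*(-277) = 1662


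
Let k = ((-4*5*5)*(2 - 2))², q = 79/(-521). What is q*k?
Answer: 0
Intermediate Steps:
q = -79/521 (q = 79*(-1/521) = -79/521 ≈ -0.15163)
k = 0 (k = (-20*5*0)² = (-100*0)² = 0² = 0)
q*k = -79/521*0 = 0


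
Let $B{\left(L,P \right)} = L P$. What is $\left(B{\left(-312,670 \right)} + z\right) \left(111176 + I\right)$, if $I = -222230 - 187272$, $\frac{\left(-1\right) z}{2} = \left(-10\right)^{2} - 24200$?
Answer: $47982753840$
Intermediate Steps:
$z = 48200$ ($z = - 2 \left(\left(-10\right)^{2} - 24200\right) = - 2 \left(100 - 24200\right) = \left(-2\right) \left(-24100\right) = 48200$)
$I = -409502$
$\left(B{\left(-312,670 \right)} + z\right) \left(111176 + I\right) = \left(\left(-312\right) 670 + 48200\right) \left(111176 - 409502\right) = \left(-209040 + 48200\right) \left(-298326\right) = \left(-160840\right) \left(-298326\right) = 47982753840$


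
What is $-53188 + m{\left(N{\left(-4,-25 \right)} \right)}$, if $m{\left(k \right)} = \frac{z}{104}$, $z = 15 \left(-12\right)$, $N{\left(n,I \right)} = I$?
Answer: $- \frac{1382933}{26} \approx -53190.0$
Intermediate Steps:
$z = -180$
$m{\left(k \right)} = - \frac{45}{26}$ ($m{\left(k \right)} = - \frac{180}{104} = \left(-180\right) \frac{1}{104} = - \frac{45}{26}$)
$-53188 + m{\left(N{\left(-4,-25 \right)} \right)} = -53188 - \frac{45}{26} = - \frac{1382933}{26}$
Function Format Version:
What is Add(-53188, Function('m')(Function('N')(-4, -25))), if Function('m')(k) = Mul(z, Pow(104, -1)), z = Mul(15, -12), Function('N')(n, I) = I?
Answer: Rational(-1382933, 26) ≈ -53190.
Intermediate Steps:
z = -180
Function('m')(k) = Rational(-45, 26) (Function('m')(k) = Mul(-180, Pow(104, -1)) = Mul(-180, Rational(1, 104)) = Rational(-45, 26))
Add(-53188, Function('m')(Function('N')(-4, -25))) = Add(-53188, Rational(-45, 26)) = Rational(-1382933, 26)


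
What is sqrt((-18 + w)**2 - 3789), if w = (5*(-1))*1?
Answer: 2*I*sqrt(815) ≈ 57.096*I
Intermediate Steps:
w = -5 (w = -5*1 = -5)
sqrt((-18 + w)**2 - 3789) = sqrt((-18 - 5)**2 - 3789) = sqrt((-23)**2 - 3789) = sqrt(529 - 3789) = sqrt(-3260) = 2*I*sqrt(815)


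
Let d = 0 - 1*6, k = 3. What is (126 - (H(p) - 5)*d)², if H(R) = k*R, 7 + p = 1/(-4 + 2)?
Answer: 1521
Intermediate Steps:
p = -15/2 (p = -7 + 1/(-4 + 2) = -7 + 1/(-2) = -7 - ½ = -15/2 ≈ -7.5000)
d = -6 (d = 0 - 6 = -6)
H(R) = 3*R
(126 - (H(p) - 5)*d)² = (126 - (3*(-15/2) - 5)*(-6))² = (126 - (-45/2 - 5)*(-6))² = (126 - (-55)*(-6)/2)² = (126 - 1*165)² = (126 - 165)² = (-39)² = 1521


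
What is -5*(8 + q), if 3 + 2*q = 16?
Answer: -145/2 ≈ -72.500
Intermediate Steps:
q = 13/2 (q = -3/2 + (1/2)*16 = -3/2 + 8 = 13/2 ≈ 6.5000)
-5*(8 + q) = -5*(8 + 13/2) = -5*29/2 = -145/2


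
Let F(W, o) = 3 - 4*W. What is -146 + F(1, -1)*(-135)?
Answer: -11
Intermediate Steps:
-146 + F(1, -1)*(-135) = -146 + (3 - 4*1)*(-135) = -146 + (3 - 4)*(-135) = -146 - 1*(-135) = -146 + 135 = -11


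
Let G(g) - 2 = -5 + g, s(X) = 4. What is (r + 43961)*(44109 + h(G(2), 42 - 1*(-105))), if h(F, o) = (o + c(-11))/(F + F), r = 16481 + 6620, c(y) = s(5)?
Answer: 2952974577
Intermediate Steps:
c(y) = 4
r = 23101
G(g) = -3 + g (G(g) = 2 + (-5 + g) = -3 + g)
h(F, o) = (4 + o)/(2*F) (h(F, o) = (o + 4)/(F + F) = (4 + o)/((2*F)) = (4 + o)*(1/(2*F)) = (4 + o)/(2*F))
(r + 43961)*(44109 + h(G(2), 42 - 1*(-105))) = (23101 + 43961)*(44109 + (4 + (42 - 1*(-105)))/(2*(-3 + 2))) = 67062*(44109 + (½)*(4 + (42 + 105))/(-1)) = 67062*(44109 + (½)*(-1)*(4 + 147)) = 67062*(44109 + (½)*(-1)*151) = 67062*(44109 - 151/2) = 67062*(88067/2) = 2952974577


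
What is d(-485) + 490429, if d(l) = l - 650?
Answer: 489294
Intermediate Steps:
d(l) = -650 + l
d(-485) + 490429 = (-650 - 485) + 490429 = -1135 + 490429 = 489294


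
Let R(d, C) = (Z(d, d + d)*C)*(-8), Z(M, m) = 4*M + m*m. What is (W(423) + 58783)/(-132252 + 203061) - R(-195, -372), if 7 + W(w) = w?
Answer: -10629099317227/23603 ≈ -4.5033e+8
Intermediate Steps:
W(w) = -7 + w
Z(M, m) = m**2 + 4*M (Z(M, m) = 4*M + m**2 = m**2 + 4*M)
R(d, C) = -8*C*(4*d + 4*d**2) (R(d, C) = (((d + d)**2 + 4*d)*C)*(-8) = (((2*d)**2 + 4*d)*C)*(-8) = ((4*d**2 + 4*d)*C)*(-8) = ((4*d + 4*d**2)*C)*(-8) = (C*(4*d + 4*d**2))*(-8) = -8*C*(4*d + 4*d**2))
(W(423) + 58783)/(-132252 + 203061) - R(-195, -372) = ((-7 + 423) + 58783)/(-132252 + 203061) - (-32)*(-372)*(-195)*(1 - 195) = (416 + 58783)/70809 - (-32)*(-372)*(-195)*(-194) = 59199*(1/70809) - 1*450328320 = 19733/23603 - 450328320 = -10629099317227/23603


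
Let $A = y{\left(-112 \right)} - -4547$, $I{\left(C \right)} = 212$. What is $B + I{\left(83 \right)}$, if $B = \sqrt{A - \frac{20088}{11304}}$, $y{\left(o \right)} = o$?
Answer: $212 + \frac{4 \sqrt{6829657}}{157} \approx 278.58$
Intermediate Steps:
$A = 4435$ ($A = -112 - -4547 = -112 + 4547 = 4435$)
$B = \frac{4 \sqrt{6829657}}{157}$ ($B = \sqrt{4435 - \frac{20088}{11304}} = \sqrt{4435 - \frac{279}{157}} = \sqrt{\frac{696016}{157}} = \frac{4 \sqrt{6829657}}{157} \approx 66.582$)
$B + I{\left(83 \right)} = \frac{4 \sqrt{6829657}}{157} + 212 = 212 + \frac{4 \sqrt{6829657}}{157}$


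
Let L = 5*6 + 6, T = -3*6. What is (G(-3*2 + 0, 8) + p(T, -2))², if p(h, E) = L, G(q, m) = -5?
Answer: 961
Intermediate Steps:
T = -18
L = 36 (L = 30 + 6 = 36)
p(h, E) = 36
(G(-3*2 + 0, 8) + p(T, -2))² = (-5 + 36)² = 31² = 961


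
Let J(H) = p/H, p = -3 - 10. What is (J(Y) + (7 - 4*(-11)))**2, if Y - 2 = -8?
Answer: 101761/36 ≈ 2826.7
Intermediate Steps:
p = -13
Y = -6 (Y = 2 - 8 = -6)
J(H) = -13/H
(J(Y) + (7 - 4*(-11)))**2 = (-13/(-6) + (7 - 4*(-11)))**2 = (-13*(-1/6) + (7 + 44))**2 = (13/6 + 51)**2 = (319/6)**2 = 101761/36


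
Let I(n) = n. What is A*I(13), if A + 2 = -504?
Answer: -6578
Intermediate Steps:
A = -506 (A = -2 - 504 = -506)
A*I(13) = -506*13 = -6578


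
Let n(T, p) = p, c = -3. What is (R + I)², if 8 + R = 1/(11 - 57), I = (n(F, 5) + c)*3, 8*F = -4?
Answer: 8649/2116 ≈ 4.0874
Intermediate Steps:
F = -½ (F = (⅛)*(-4) = -½ ≈ -0.50000)
I = 6 (I = (5 - 3)*3 = 2*3 = 6)
R = -369/46 (R = -8 + 1/(11 - 57) = -8 + 1/(-46) = -8 - 1/46 = -369/46 ≈ -8.0217)
(R + I)² = (-369/46 + 6)² = (-93/46)² = 8649/2116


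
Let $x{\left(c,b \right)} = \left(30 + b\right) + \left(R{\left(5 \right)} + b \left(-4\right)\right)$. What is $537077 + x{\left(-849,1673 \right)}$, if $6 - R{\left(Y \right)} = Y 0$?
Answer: $532094$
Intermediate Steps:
$R{\left(Y \right)} = 6$ ($R{\left(Y \right)} = 6 - Y 0 = 6 - 0 = 6 + 0 = 6$)
$x{\left(c,b \right)} = 36 - 3 b$ ($x{\left(c,b \right)} = \left(30 + b\right) + \left(6 + b \left(-4\right)\right) = \left(30 + b\right) - \left(-6 + 4 b\right) = 36 - 3 b$)
$537077 + x{\left(-849,1673 \right)} = 537077 + \left(36 - 5019\right) = 537077 - 4983 = 532094$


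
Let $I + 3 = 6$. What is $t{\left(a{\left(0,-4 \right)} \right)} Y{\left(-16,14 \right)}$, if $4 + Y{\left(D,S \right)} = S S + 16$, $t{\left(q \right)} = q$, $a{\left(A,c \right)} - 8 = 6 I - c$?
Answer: $6240$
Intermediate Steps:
$I = 3$ ($I = -3 + 6 = 3$)
$a{\left(A,c \right)} = 26 - c$ ($a{\left(A,c \right)} = 8 - \left(-18 + c\right) = 26 - c$)
$Y{\left(D,S \right)} = 12 + S^{2}$ ($Y{\left(D,S \right)} = -4 + \left(S S + 16\right) = -4 + \left(S^{2} + 16\right) = -4 + \left(16 + S^{2}\right) = 12 + S^{2}$)
$t{\left(a{\left(0,-4 \right)} \right)} Y{\left(-16,14 \right)} = \left(26 - -4\right) \left(12 + 14^{2}\right) = \left(26 + 4\right) \left(12 + 196\right) = 30 \cdot 208 = 6240$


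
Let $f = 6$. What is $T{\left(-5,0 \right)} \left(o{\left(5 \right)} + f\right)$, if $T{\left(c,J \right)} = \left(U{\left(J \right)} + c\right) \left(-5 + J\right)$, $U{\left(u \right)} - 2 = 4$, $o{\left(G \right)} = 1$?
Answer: $-35$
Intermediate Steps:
$U{\left(u \right)} = 6$ ($U{\left(u \right)} = 2 + 4 = 6$)
$T{\left(c,J \right)} = \left(-5 + J\right) \left(6 + c\right)$ ($T{\left(c,J \right)} = \left(6 + c\right) \left(-5 + J\right) = \left(-5 + J\right) \left(6 + c\right)$)
$T{\left(-5,0 \right)} \left(o{\left(5 \right)} + f\right) = \left(-30 - -25 + 6 \cdot 0 + 0 \left(-5\right)\right) \left(1 + 6\right) = \left(-30 + 25 + 0 + 0\right) 7 = \left(-5\right) 7 = -35$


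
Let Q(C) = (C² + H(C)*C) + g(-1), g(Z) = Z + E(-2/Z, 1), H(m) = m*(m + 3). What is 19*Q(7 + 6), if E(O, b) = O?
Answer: 54606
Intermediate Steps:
H(m) = m*(3 + m)
g(Z) = Z - 2/Z
Q(C) = 1 + C² + C²*(3 + C) (Q(C) = (C² + (C*(3 + C))*C) + (-1 - 2/(-1)) = (C² + C²*(3 + C)) + (-1 - 2*(-1)) = (C² + C²*(3 + C)) + (-1 + 2) = (C² + C²*(3 + C)) + 1 = 1 + C² + C²*(3 + C))
19*Q(7 + 6) = 19*(1 + (7 + 6)³ + 4*(7 + 6)²) = 19*(1 + 13³ + 4*13²) = 19*(1 + 2197 + 4*169) = 19*(1 + 2197 + 676) = 19*2874 = 54606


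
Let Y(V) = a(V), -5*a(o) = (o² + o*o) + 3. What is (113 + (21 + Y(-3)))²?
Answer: 421201/25 ≈ 16848.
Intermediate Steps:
a(o) = -⅗ - 2*o²/5 (a(o) = -((o² + o*o) + 3)/5 = -((o² + o²) + 3)/5 = -(2*o² + 3)/5 = -(3 + 2*o²)/5 = -⅗ - 2*o²/5)
Y(V) = -⅗ - 2*V²/5
(113 + (21 + Y(-3)))² = (113 + (21 + (-⅗ - ⅖*(-3)²)))² = (113 + (21 + (-⅗ - ⅖*9)))² = (113 + (21 + (-⅗ - 18/5)))² = (113 + (21 - 21/5))² = (113 + 84/5)² = (649/5)² = 421201/25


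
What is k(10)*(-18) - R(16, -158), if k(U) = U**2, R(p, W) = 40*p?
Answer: -2440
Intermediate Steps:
k(10)*(-18) - R(16, -158) = 10**2*(-18) - 40*16 = 100*(-18) - 1*640 = -1800 - 640 = -2440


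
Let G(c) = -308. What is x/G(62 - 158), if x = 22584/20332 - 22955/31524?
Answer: -61304239/49352839536 ≈ -0.0012422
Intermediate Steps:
x = 61304239/160236492 (x = 22584*(1/20332) - 22955*1/31524 = 5646/5083 - 22955/31524 = 61304239/160236492 ≈ 0.38259)
x/G(62 - 158) = (61304239/160236492)/(-308) = (61304239/160236492)*(-1/308) = -61304239/49352839536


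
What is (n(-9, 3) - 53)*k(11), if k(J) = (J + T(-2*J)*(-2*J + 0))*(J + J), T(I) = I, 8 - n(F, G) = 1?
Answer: -500940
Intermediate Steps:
n(F, G) = 7 (n(F, G) = 8 - 1*1 = 8 - 1 = 7)
k(J) = 2*J*(J + 4*J**2) (k(J) = (J + (-2*J)*(-2*J + 0))*(J + J) = (J + (-2*J)*(-2*J))*(2*J) = (J + 4*J**2)*(2*J) = 2*J*(J + 4*J**2))
(n(-9, 3) - 53)*k(11) = (7 - 53)*(11**2*(2 + 8*11)) = -5566*(2 + 88) = -5566*90 = -46*10890 = -500940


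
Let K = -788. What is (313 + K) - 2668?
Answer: -3143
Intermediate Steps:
(313 + K) - 2668 = (313 - 788) - 2668 = -475 - 2668 = -3143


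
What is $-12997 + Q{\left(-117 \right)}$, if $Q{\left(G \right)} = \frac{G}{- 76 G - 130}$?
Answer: $- \frac{8759987}{674} \approx -12997.0$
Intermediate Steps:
$Q{\left(G \right)} = \frac{G}{-130 - 76 G}$
$-12997 + Q{\left(-117 \right)} = -12997 - - \frac{117}{130 + 76 \left(-117\right)} = -12997 - - \frac{117}{130 - 8892} = -12997 - - \frac{117}{-8762} = -12997 - \left(-117\right) \left(- \frac{1}{8762}\right) = -12997 - \frac{9}{674} = - \frac{8759987}{674}$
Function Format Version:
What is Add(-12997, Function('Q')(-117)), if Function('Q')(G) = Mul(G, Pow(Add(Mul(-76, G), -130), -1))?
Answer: Rational(-8759987, 674) ≈ -12997.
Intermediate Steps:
Function('Q')(G) = Mul(G, Pow(Add(-130, Mul(-76, G)), -1))
Add(-12997, Function('Q')(-117)) = Add(-12997, Mul(-1, -117, Pow(Add(130, Mul(76, -117)), -1))) = Add(-12997, Mul(-1, -117, Pow(Add(130, -8892), -1))) = Add(-12997, Mul(-1, -117, Pow(-8762, -1))) = Add(-12997, Mul(-1, -117, Rational(-1, 8762))) = Add(-12997, Rational(-9, 674)) = Rational(-8759987, 674)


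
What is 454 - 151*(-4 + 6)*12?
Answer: -3170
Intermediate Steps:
454 - 151*(-4 + 6)*12 = 454 - 302*12 = 454 - 151*24 = 454 - 3624 = -3170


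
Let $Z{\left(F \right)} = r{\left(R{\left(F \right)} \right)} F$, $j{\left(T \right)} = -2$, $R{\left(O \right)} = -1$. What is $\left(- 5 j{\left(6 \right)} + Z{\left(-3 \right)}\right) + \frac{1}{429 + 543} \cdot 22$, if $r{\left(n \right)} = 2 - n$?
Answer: $\frac{497}{486} \approx 1.0226$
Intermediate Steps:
$Z{\left(F \right)} = 3 F$ ($Z{\left(F \right)} = \left(2 - -1\right) F = \left(2 + 1\right) F = 3 F$)
$\left(- 5 j{\left(6 \right)} + Z{\left(-3 \right)}\right) + \frac{1}{429 + 543} \cdot 22 = \left(\left(-5\right) \left(-2\right) + 3 \left(-3\right)\right) + \frac{1}{429 + 543} \cdot 22 = \left(10 - 9\right) + \frac{1}{972} \cdot 22 = 1 + \frac{1}{972} \cdot 22 = 1 + \frac{11}{486} = \frac{497}{486}$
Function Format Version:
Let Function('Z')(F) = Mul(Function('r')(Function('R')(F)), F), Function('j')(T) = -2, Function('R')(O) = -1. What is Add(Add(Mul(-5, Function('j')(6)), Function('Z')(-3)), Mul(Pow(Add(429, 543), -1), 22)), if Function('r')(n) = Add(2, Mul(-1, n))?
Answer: Rational(497, 486) ≈ 1.0226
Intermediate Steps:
Function('Z')(F) = Mul(3, F) (Function('Z')(F) = Mul(Add(2, Mul(-1, -1)), F) = Mul(Add(2, 1), F) = Mul(3, F))
Add(Add(Mul(-5, Function('j')(6)), Function('Z')(-3)), Mul(Pow(Add(429, 543), -1), 22)) = Add(Add(Mul(-5, -2), Mul(3, -3)), Mul(Pow(Add(429, 543), -1), 22)) = Add(Add(10, -9), Mul(Pow(972, -1), 22)) = Add(1, Mul(Rational(1, 972), 22)) = Add(1, Rational(11, 486)) = Rational(497, 486)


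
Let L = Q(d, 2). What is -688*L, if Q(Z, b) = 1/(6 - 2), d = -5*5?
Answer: -172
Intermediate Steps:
d = -25
Q(Z, b) = ¼ (Q(Z, b) = 1/4 = ¼)
L = ¼ ≈ 0.25000
-688*L = -688*¼ = -172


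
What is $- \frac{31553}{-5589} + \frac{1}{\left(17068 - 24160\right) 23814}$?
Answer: $\frac{21929839825}{3884444424} \approx 5.6456$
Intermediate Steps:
$- \frac{31553}{-5589} + \frac{1}{\left(17068 - 24160\right) 23814} = \left(-31553\right) \left(- \frac{1}{5589}\right) + \frac{1}{-7092} \cdot \frac{1}{23814} = \frac{31553}{5589} - \frac{1}{168888888} = \frac{21929839825}{3884444424}$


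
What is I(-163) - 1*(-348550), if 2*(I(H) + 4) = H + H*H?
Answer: 361749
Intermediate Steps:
I(H) = -4 + H/2 + H²/2 (I(H) = -4 + (H + H*H)/2 = -4 + (H + H²)/2 = -4 + (H/2 + H²/2) = -4 + H/2 + H²/2)
I(-163) - 1*(-348550) = (-4 + (½)*(-163) + (½)*(-163)²) - 1*(-348550) = (-4 - 163/2 + (½)*26569) + 348550 = (-4 - 163/2 + 26569/2) + 348550 = 13199 + 348550 = 361749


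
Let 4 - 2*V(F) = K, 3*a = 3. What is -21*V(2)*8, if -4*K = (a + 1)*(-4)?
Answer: -168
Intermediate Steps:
a = 1 (a = (⅓)*3 = 1)
K = 2 (K = -(1 + 1)*(-4)/4 = -(-4)/2 = -¼*(-8) = 2)
V(F) = 1 (V(F) = 2 - ½*2 = 2 - 1 = 1)
-21*V(2)*8 = -21*1*8 = -21*8 = -168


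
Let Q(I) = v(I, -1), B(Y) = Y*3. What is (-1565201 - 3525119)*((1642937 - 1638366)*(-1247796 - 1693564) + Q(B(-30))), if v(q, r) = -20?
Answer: 68439131378305600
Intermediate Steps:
B(Y) = 3*Y
Q(I) = -20
(-1565201 - 3525119)*((1642937 - 1638366)*(-1247796 - 1693564) + Q(B(-30))) = (-1565201 - 3525119)*((1642937 - 1638366)*(-1247796 - 1693564) - 20) = -5090320*(4571*(-2941360) - 20) = -5090320*(-13444956560 - 20) = -5090320*(-13444956580) = 68439131378305600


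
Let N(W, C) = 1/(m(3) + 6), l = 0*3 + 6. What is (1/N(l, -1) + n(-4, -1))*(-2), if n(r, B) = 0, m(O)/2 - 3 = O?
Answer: -36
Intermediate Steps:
m(O) = 6 + 2*O
l = 6 (l = 0 + 6 = 6)
N(W, C) = 1/18 (N(W, C) = 1/((6 + 2*3) + 6) = 1/((6 + 6) + 6) = 1/(12 + 6) = 1/18)
(1/N(l, -1) + n(-4, -1))*(-2) = (1/(1/18) + 0)*(-2) = (18 + 0)*(-2) = 18*(-2) = -36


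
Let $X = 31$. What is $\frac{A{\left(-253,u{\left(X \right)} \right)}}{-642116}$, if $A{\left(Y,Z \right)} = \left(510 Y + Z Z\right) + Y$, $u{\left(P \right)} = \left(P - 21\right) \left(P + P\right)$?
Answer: $- \frac{255117}{642116} \approx -0.39731$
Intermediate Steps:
$u{\left(P \right)} = 2 P \left(-21 + P\right)$ ($u{\left(P \right)} = \left(-21 + P\right) 2 P = 2 P \left(-21 + P\right)$)
$A{\left(Y,Z \right)} = Z^{2} + 511 Y$ ($A{\left(Y,Z \right)} = \left(510 Y + Z^{2}\right) + Y = \left(Z^{2} + 510 Y\right) + Y = Z^{2} + 511 Y$)
$\frac{A{\left(-253,u{\left(X \right)} \right)}}{-642116} = \frac{\left(2 \cdot 31 \left(-21 + 31\right)\right)^{2} + 511 \left(-253\right)}{-642116} = \left(\left(2 \cdot 31 \cdot 10\right)^{2} - 129283\right) \left(- \frac{1}{642116}\right) = \left(620^{2} - 129283\right) \left(- \frac{1}{642116}\right) = \left(384400 - 129283\right) \left(- \frac{1}{642116}\right) = 255117 \left(- \frac{1}{642116}\right) = - \frac{255117}{642116}$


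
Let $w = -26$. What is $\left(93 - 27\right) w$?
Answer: $-1716$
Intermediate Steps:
$\left(93 - 27\right) w = \left(93 - 27\right) \left(-26\right) = 66 \left(-26\right) = -1716$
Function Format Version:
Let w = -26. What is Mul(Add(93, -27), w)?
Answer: -1716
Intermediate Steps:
Mul(Add(93, -27), w) = Mul(Add(93, -27), -26) = Mul(66, -26) = -1716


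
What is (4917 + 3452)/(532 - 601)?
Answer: -8369/69 ≈ -121.29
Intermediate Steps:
(4917 + 3452)/(532 - 601) = 8369/(-69) = 8369*(-1/69) = -8369/69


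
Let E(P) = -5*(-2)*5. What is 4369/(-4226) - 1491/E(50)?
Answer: -1629854/52825 ≈ -30.854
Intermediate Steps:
E(P) = 50 (E(P) = 10*5 = 50)
4369/(-4226) - 1491/E(50) = 4369/(-4226) - 1491/50 = 4369*(-1/4226) - 1491*1/50 = -4369/4226 - 1491/50 = -1629854/52825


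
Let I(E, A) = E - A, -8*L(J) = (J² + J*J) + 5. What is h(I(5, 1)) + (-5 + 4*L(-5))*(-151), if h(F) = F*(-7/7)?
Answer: 9807/2 ≈ 4903.5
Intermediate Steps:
L(J) = -5/8 - J²/4 (L(J) = -((J² + J*J) + 5)/8 = -((J² + J²) + 5)/8 = -(2*J² + 5)/8 = -(5 + 2*J²)/8 = -5/8 - J²/4)
h(F) = -F (h(F) = F*(-7*⅐) = F*(-1) = -F)
h(I(5, 1)) + (-5 + 4*L(-5))*(-151) = -(5 - 1*1) + (-5 + 4*(-5/8 - ¼*(-5)²))*(-151) = -(5 - 1) + (-5 + 4*(-5/8 - ¼*25))*(-151) = -1*4 + (-5 + 4*(-5/8 - 25/4))*(-151) = -4 + (-5 + 4*(-55/8))*(-151) = -4 + (-5 - 55/2)*(-151) = -4 - 65/2*(-151) = -4 + 9815/2 = 9807/2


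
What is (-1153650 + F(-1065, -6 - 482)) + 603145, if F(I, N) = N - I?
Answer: -549928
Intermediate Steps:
(-1153650 + F(-1065, -6 - 482)) + 603145 = (-1153650 + ((-6 - 482) - 1*(-1065))) + 603145 = (-1153650 + (-488 + 1065)) + 603145 = (-1153650 + 577) + 603145 = -1153073 + 603145 = -549928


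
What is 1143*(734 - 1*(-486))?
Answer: 1394460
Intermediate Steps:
1143*(734 - 1*(-486)) = 1143*(734 + 486) = 1143*1220 = 1394460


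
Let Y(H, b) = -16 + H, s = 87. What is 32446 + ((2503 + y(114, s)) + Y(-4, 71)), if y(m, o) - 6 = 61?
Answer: 34996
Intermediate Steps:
y(m, o) = 67 (y(m, o) = 6 + 61 = 67)
32446 + ((2503 + y(114, s)) + Y(-4, 71)) = 32446 + ((2503 + 67) + (-16 - 4)) = 32446 + (2570 - 20) = 32446 + 2550 = 34996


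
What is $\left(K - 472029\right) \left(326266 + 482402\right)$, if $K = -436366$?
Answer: $-734589967860$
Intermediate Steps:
$\left(K - 472029\right) \left(326266 + 482402\right) = \left(-436366 - 472029\right) \left(326266 + 482402\right) = \left(-908395\right) 808668 = -734589967860$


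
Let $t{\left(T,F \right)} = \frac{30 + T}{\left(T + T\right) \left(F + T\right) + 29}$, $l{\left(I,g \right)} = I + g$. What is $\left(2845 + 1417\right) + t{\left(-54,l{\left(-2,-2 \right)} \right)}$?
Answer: $\frac{26820742}{6293} \approx 4262.0$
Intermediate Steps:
$t{\left(T,F \right)} = \frac{30 + T}{29 + 2 T \left(F + T\right)}$ ($t{\left(T,F \right)} = \frac{30 + T}{2 T \left(F + T\right) + 29} = \frac{30 + T}{29 + 2 T \left(F + T\right)}$)
$\left(2845 + 1417\right) + t{\left(-54,l{\left(-2,-2 \right)} \right)} = \left(2845 + 1417\right) + \frac{30 - 54}{29 + 2 \left(-54\right)^{2} + 2 \left(-2 - 2\right) \left(-54\right)} = 4262 + \frac{1}{29 + 2 \cdot 2916 + 2 \left(-4\right) \left(-54\right)} \left(-24\right) = 4262 + \frac{1}{29 + 5832 + 432} \left(-24\right) = 4262 + \frac{1}{6293} \left(-24\right) = 4262 - \frac{24}{6293} = \frac{26820742}{6293}$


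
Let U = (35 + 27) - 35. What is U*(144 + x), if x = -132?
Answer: 324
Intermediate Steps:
U = 27 (U = 62 - 35 = 27)
U*(144 + x) = 27*(144 - 132) = 27*12 = 324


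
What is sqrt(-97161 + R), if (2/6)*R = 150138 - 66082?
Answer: 3*sqrt(17223) ≈ 393.71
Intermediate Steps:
R = 252168 (R = 3*(150138 - 66082) = 3*84056 = 252168)
sqrt(-97161 + R) = sqrt(-97161 + 252168) = sqrt(155007) = 3*sqrt(17223)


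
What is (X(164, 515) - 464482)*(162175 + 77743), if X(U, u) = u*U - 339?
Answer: -91255450398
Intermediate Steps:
X(U, u) = -339 + U*u (X(U, u) = U*u - 339 = -339 + U*u)
(X(164, 515) - 464482)*(162175 + 77743) = ((-339 + 164*515) - 464482)*(162175 + 77743) = ((-339 + 84460) - 464482)*239918 = (84121 - 464482)*239918 = -380361*239918 = -91255450398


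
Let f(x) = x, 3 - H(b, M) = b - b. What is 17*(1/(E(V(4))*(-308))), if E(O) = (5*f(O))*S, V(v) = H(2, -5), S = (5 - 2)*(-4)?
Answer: 17/55440 ≈ 0.00030664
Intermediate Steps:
H(b, M) = 3 (H(b, M) = 3 - (b - b) = 3 - 1*0 = 3 + 0 = 3)
S = -12 (S = 3*(-4) = -12)
V(v) = 3
E(O) = -60*O (E(O) = (5*O)*(-12) = -60*O)
17*(1/(E(V(4))*(-308))) = 17*(1/(-60*3*(-308))) = 17*(-1/308/(-180)) = 17*(-1/180*(-1/308)) = 17*(1/55440) = 17/55440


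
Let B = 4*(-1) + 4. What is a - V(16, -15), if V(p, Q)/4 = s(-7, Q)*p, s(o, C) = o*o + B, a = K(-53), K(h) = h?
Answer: -3189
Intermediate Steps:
B = 0 (B = -4 + 4 = 0)
a = -53
s(o, C) = o² (s(o, C) = o*o + 0 = o² + 0 = o²)
V(p, Q) = 196*p (V(p, Q) = 4*((-7)²*p) = 4*(49*p) = 196*p)
a - V(16, -15) = -53 - 196*16 = -53 - 1*3136 = -53 - 3136 = -3189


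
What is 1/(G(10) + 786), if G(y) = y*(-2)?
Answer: 1/766 ≈ 0.0013055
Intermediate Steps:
G(y) = -2*y
1/(G(10) + 786) = 1/(-2*10 + 786) = 1/(-20 + 786) = 1/766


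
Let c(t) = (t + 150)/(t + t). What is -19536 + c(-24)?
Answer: -156309/8 ≈ -19539.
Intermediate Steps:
c(t) = (150 + t)/(2*t) (c(t) = (150 + t)/((2*t)) = (150 + t)*(1/(2*t)) = (150 + t)/(2*t))
-19536 + c(-24) = -19536 + (1/2)*(150 - 24)/(-24) = -19536 + (1/2)*(-1/24)*126 = -19536 - 21/8 = -156309/8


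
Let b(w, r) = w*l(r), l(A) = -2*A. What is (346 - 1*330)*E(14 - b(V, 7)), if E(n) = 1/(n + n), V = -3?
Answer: -2/7 ≈ -0.28571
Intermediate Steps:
b(w, r) = -2*r*w (b(w, r) = w*(-2*r) = -2*r*w)
E(n) = 1/(2*n)
(346 - 1*330)*E(14 - b(V, 7)) = (346 - 1*330)*(1/(2*(14 - (-2)*7*(-3)))) = (346 - 330)*(1/(2*(14 - 1*42))) = 16*(1/(2*(14 - 42))) = 16*((1/2)/(-28)) = 16*((1/2)*(-1/28)) = 16*(-1/56) = -2/7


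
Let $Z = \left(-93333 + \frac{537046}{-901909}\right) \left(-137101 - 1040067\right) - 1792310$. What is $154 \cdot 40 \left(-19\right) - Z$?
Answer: $- \frac{99090619299257394}{901909} \approx -1.0987 \cdot 10^{11}$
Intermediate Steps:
$Z = \frac{99090513739828034}{901909}$ ($Z = \left(-93333 + 537046 \left(- \frac{1}{901909}\right)\right) \left(-1177168\right) - 1792310 = \left(-93333 - \frac{537046}{901909}\right) \left(-1177168\right) - 1792310 = \left(- \frac{84178409743}{901909}\right) \left(-1177168\right) - 1792310 = \frac{99092130240347824}{901909} - 1792310 = \frac{99090513739828034}{901909} \approx 1.0987 \cdot 10^{11}$)
$154 \cdot 40 \left(-19\right) - Z = 154 \cdot 40 \left(-19\right) - \frac{99090513739828034}{901909} = 6160 \left(-19\right) - \frac{99090513739828034}{901909} = -117040 - \frac{99090513739828034}{901909} = - \frac{99090619299257394}{901909}$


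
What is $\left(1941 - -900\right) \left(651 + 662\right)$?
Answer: $3730233$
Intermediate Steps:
$\left(1941 - -900\right) \left(651 + 662\right) = \left(1941 + 900\right) 1313 = 2841 \cdot 1313 = 3730233$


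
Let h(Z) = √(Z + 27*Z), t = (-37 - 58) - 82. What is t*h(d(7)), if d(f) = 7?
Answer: -2478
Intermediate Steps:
t = -177 (t = -95 - 82 = -177)
h(Z) = 2*√7*√Z (h(Z) = √(28*Z) = 2*√7*√Z)
t*h(d(7)) = -354*√7*√7 = -177*14 = -2478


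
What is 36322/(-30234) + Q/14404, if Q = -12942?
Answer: -228617629/108872634 ≈ -2.0999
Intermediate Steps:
36322/(-30234) + Q/14404 = 36322/(-30234) - 12942/14404 = 36322*(-1/30234) - 12942*1/14404 = -18161/15117 - 6471/7202 = -228617629/108872634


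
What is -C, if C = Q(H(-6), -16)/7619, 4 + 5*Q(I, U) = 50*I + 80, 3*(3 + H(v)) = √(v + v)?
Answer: 74/38095 - 20*I*√3/22857 ≈ 0.0019425 - 0.0015156*I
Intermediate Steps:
H(v) = -3 + √2*√v/3 (H(v) = -3 + √(v + v)/3 = -3 + √(2*v)/3 = -3 + (√2*√v)/3 = -3 + √2*√v/3)
Q(I, U) = 76/5 + 10*I (Q(I, U) = -⅘ + (50*I + 80)/5 = -⅘ + (80 + 50*I)/5 = -⅘ + (16 + 10*I) = 76/5 + 10*I)
C = -74/38095 + 20*I*√3/22857 (C = (76/5 + 10*(-3 + √2*√(-6)/3))/7619 = (76/5 + 10*(-3 + √2*(I*√6)/3))*(1/7619) = (76/5 + 10*(-3 + 2*I*√3/3))*(1/7619) = (76/5 + (-30 + 20*I*√3/3))*(1/7619) = (-74/5 + 20*I*√3/3)*(1/7619) = -74/38095 + 20*I*√3/22857 ≈ -0.0019425 + 0.0015156*I)
-C = -(-74/38095 + 20*I*√3/22857) = 74/38095 - 20*I*√3/22857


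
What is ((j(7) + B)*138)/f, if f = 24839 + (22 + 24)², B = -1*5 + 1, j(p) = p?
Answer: 46/2995 ≈ 0.015359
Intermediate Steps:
B = -4 (B = -5 + 1 = -4)
f = 26955 (f = 24839 + 46² = 24839 + 2116 = 26955)
((j(7) + B)*138)/f = ((7 - 4)*138)/26955 = (3*138)*(1/26955) = 414*(1/26955) = 46/2995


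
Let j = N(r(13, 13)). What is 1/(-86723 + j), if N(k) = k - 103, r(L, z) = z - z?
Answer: -1/86826 ≈ -1.1517e-5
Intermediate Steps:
r(L, z) = 0
N(k) = -103 + k
j = -103 (j = -103 + 0 = -103)
1/(-86723 + j) = 1/(-86723 - 103) = 1/(-86826) = -1/86826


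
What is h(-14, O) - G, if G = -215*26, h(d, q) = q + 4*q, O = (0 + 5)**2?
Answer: 5715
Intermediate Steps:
O = 25 (O = 5**2 = 25)
h(d, q) = 5*q
G = -5590
h(-14, O) - G = 5*25 - 1*(-5590) = 125 + 5590 = 5715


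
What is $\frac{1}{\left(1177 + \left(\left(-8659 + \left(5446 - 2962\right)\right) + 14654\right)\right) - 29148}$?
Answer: $- \frac{1}{19492} \approx -5.1303 \cdot 10^{-5}$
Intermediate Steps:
$\frac{1}{\left(1177 + \left(\left(-8659 + \left(5446 - 2962\right)\right) + 14654\right)\right) - 29148} = \frac{1}{\left(1177 + \left(\left(-8659 + 2484\right) + 14654\right)\right) - 29148} = \frac{1}{\left(1177 + \left(-6175 + 14654\right)\right) - 29148} = \frac{1}{\left(1177 + 8479\right) - 29148} = \frac{1}{9656 - 29148} = \frac{1}{-19492} = - \frac{1}{19492}$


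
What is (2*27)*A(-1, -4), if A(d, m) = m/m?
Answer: 54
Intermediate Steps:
A(d, m) = 1
(2*27)*A(-1, -4) = (2*27)*1 = 54*1 = 54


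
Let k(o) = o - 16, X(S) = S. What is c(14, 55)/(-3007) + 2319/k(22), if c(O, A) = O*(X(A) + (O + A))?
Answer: 74869/194 ≈ 385.92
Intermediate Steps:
k(o) = -16 + o
c(O, A) = O*(O + 2*A) (c(O, A) = O*(A + (O + A)) = O*(A + (A + O)) = O*(O + 2*A))
c(14, 55)/(-3007) + 2319/k(22) = (14*(14 + 2*55))/(-3007) + 2319/(-16 + 22) = (14*(14 + 110))*(-1/3007) + 2319/6 = (14*124)*(-1/3007) + 2319*(⅙) = 1736*(-1/3007) + 773/2 = -56/97 + 773/2 = 74869/194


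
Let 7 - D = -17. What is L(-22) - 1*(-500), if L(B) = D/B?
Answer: 5488/11 ≈ 498.91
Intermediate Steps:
D = 24 (D = 7 - 1*(-17) = 7 + 17 = 24)
L(B) = 24/B
L(-22) - 1*(-500) = 24/(-22) - 1*(-500) = 24*(-1/22) + 500 = -12/11 + 500 = 5488/11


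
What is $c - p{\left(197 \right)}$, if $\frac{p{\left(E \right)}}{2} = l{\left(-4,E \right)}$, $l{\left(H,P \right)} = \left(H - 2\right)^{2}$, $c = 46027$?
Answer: $45955$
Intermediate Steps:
$l{\left(H,P \right)} = \left(-2 + H\right)^{2}$
$p{\left(E \right)} = 72$ ($p{\left(E \right)} = 2 \left(-2 - 4\right)^{2} = 2 \left(-6\right)^{2} = 2 \cdot 36 = 72$)
$c - p{\left(197 \right)} = 46027 - 72 = 45955$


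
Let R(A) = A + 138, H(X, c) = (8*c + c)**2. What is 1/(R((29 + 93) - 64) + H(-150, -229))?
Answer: 1/4247917 ≈ 2.3541e-7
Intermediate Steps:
H(X, c) = 81*c**2 (H(X, c) = (9*c)**2 = 81*c**2)
R(A) = 138 + A
1/(R((29 + 93) - 64) + H(-150, -229)) = 1/((138 + ((29 + 93) - 64)) + 81*(-229)**2) = 1/((138 + (122 - 64)) + 81*52441) = 1/((138 + 58) + 4247721) = 1/(196 + 4247721) = 1/4247917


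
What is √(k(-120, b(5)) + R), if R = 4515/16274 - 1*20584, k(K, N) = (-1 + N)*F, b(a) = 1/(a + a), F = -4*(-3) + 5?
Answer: I*√34096928114605/40685 ≈ 143.52*I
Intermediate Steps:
F = 17 (F = 12 + 5 = 17)
b(a) = 1/(2*a)
k(K, N) = -17 + 17*N (k(K, N) = (-1 + N)*17 = -17 + 17*N)
R = -334979501/16274 (R = 4515*(1/16274) - 20584 = 4515/16274 - 20584 = -334979501/16274 ≈ -20584.)
√(k(-120, b(5)) + R) = √((-17 + 17*((½)/5)) - 334979501/16274) = √((-17 + 17*((½)*(⅕))) - 334979501/16274) = √((-17 + 17*(⅒)) - 334979501/16274) = √((-17 + 17/10) - 334979501/16274) = √(-153/10 - 334979501/16274) = √(-838071233/40685) = I*√34096928114605/40685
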